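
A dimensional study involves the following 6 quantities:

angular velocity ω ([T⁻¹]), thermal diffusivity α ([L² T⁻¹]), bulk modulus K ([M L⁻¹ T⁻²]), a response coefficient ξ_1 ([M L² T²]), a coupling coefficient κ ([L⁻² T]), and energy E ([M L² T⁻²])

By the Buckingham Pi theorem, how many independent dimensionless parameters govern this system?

There are 6 variables and 3 base dimensions (M, L, T).
The dimension matrix has rank 3.
Independent dimensionless groups: 6 − 3 = 3.

3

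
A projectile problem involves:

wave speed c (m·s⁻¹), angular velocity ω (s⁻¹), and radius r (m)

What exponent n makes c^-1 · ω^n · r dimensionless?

1

Balance the T exponent: (-1)·n from ω, plus −(-1) + (0) = 1 from the rest, must sum to zero.
−n + 1 = 0, so n = 1.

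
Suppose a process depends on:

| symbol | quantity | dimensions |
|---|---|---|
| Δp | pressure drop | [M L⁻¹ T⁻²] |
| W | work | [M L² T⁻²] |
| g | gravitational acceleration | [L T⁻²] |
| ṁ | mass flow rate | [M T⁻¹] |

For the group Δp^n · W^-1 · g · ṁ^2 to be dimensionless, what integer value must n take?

-1

Balance the M exponent: (1)·n from Δp, plus −(1) + (0) + 2·(1) = 1 from the rest, must sum to zero.
n + 1 = 0, so n = -1.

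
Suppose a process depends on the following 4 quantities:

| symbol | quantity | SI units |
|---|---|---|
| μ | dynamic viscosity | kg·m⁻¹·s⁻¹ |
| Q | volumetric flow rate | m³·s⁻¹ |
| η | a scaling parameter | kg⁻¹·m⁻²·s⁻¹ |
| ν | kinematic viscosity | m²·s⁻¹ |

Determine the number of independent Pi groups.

1

There are 4 variables and 3 base dimensions (M, L, T).
The dimension matrix has rank 3.
Independent dimensionless groups: 4 − 3 = 1.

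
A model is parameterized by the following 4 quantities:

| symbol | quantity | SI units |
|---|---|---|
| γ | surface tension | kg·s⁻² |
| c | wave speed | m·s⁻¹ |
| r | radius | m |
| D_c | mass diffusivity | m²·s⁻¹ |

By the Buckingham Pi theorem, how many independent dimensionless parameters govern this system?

1

There are 4 variables and 3 base dimensions (M, L, T).
The dimension matrix has rank 3.
Independent dimensionless groups: 4 − 3 = 1.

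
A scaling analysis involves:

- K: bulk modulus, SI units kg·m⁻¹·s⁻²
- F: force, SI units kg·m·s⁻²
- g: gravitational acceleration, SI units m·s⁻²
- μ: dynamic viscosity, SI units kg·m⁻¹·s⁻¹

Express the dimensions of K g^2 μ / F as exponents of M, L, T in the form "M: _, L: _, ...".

M: 1, L: -1, T: -5

Collect each base-dimension exponent across the product:
  M: (1) − (1) + 2·(0) + (1) = 1
  L: (-1) − (1) + 2·(1) + (-1) = -1
  T: (-2) − (-2) + 2·(-2) + (-1) = -5
So the dimensions are [M L⁻¹ T⁻⁵].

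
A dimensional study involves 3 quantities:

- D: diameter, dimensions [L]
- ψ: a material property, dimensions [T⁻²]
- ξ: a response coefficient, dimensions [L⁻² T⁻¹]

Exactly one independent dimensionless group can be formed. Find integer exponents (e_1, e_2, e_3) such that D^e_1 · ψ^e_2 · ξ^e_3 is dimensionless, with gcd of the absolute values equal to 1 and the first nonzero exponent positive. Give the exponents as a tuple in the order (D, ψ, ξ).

(4, -1, 2)

L: e_1·(1) + e_2·(0) + e_3·(-2) = 0
T: e_1·(0) + e_2·(-2) + e_3·(-1) = 0
Solving this homogeneous linear system for the smallest-integer solution (first nonzero entry positive) gives (4, -1, 2).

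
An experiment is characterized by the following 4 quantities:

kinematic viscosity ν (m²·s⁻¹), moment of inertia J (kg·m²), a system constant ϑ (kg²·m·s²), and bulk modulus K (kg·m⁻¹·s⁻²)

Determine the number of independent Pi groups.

There are 4 variables and 3 base dimensions (M, L, T).
The dimension matrix has rank 3.
Independent dimensionless groups: 4 − 3 = 1.

1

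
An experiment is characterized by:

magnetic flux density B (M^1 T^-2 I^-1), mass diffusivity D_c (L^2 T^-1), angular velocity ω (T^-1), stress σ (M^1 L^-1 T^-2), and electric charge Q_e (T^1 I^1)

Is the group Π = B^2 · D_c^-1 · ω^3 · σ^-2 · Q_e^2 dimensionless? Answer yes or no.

Sum the exponent of each base dimension across the product:
  M: 2·[B]_M − [D_c]_M + 3·[ω]_M − 2·[σ]_M + 2·[Q_e]_M = 2·(1) − (0) + 3·(0) − 2·(1) + 2·(0) = 0
  L: 2·[B]_L − [D_c]_L + 3·[ω]_L − 2·[σ]_L + 2·[Q_e]_L = 2·(0) − (2) + 3·(0) − 2·(-1) + 2·(0) = 0
  T: 2·[B]_T − [D_c]_T + 3·[ω]_T − 2·[σ]_T + 2·[Q_e]_T = 2·(-2) − (-1) + 3·(-1) − 2·(-2) + 2·(1) = 0
  I: 2·[B]_I − [D_c]_I + 3·[ω]_I − 2·[σ]_I + 2·[Q_e]_I = 2·(-1) − (0) + 3·(0) − 2·(0) + 2·(1) = 0
All base exponents vanish — dimensionless.

yes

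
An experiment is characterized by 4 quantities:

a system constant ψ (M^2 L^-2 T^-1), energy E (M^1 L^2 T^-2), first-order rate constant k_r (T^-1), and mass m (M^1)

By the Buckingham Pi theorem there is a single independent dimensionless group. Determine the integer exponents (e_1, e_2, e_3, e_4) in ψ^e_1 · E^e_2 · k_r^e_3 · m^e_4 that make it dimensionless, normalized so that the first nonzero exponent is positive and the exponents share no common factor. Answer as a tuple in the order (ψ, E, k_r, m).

M: e_1·(2) + e_2·(1) + e_3·(0) + e_4·(1) = 0
L: e_1·(-2) + e_2·(2) + e_3·(0) + e_4·(0) = 0
T: e_1·(-1) + e_2·(-2) + e_3·(-1) + e_4·(0) = 0
Solving this homogeneous linear system for the smallest-integer solution (first nonzero entry positive) gives (1, 1, -3, -3).

(1, 1, -3, -3)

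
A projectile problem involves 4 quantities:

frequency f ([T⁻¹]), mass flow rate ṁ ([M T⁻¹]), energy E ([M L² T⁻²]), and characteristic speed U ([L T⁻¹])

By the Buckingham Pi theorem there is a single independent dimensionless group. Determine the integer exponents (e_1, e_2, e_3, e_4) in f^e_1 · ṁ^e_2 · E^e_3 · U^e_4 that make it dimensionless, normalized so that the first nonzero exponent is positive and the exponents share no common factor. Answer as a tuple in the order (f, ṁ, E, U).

(1, -1, 1, -2)

M: e_1·(0) + e_2·(1) + e_3·(1) + e_4·(0) = 0
L: e_1·(0) + e_2·(0) + e_3·(2) + e_4·(1) = 0
T: e_1·(-1) + e_2·(-1) + e_3·(-2) + e_4·(-1) = 0
Solving this homogeneous linear system for the smallest-integer solution (first nonzero entry positive) gives (1, -1, 1, -2).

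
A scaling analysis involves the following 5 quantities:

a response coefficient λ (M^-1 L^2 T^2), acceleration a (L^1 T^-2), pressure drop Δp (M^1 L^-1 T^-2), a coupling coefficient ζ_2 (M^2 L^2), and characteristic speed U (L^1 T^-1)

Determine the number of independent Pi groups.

There are 5 variables and 3 base dimensions (M, L, T).
The dimension matrix has rank 3.
Independent dimensionless groups: 5 − 3 = 2.

2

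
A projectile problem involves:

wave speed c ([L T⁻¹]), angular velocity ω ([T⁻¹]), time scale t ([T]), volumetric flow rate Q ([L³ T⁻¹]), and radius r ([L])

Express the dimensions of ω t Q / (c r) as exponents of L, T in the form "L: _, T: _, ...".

Collect each base-dimension exponent across the product:
  L: −(1) + (0) + (0) + (3) − (1) = 1
  T: −(-1) + (-1) + (1) + (-1) − (0) = 0
So the dimensions are [L].

L: 1, T: 0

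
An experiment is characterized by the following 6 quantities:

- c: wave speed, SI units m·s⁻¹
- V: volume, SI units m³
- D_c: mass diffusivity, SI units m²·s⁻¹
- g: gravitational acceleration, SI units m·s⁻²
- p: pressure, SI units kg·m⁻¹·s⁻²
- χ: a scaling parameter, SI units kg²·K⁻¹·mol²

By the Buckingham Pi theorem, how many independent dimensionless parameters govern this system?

There are 6 variables and 5 base dimensions (M, L, T, Θ, N).
The dimension matrix has rank 4 (less than 5: the dimension vectors are linearly dependent).
Independent dimensionless groups: 6 − 4 = 2.

2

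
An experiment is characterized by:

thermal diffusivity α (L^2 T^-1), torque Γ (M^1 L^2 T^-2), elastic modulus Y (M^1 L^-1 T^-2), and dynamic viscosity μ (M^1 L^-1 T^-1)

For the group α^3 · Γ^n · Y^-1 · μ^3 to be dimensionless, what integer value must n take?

-2

Balance the M exponent: (1)·n from Γ, plus 3·(0) − (1) + 3·(1) = 2 from the rest, must sum to zero.
n + 2 = 0, so n = -2.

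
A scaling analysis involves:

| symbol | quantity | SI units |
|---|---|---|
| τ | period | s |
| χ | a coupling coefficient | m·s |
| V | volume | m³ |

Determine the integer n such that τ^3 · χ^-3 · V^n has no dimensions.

1

Balance the L exponent: (3)·n from V, plus 3·(0) − 3·(1) = -3 from the rest, must sum to zero.
3n − 3 = 0, so n = 1.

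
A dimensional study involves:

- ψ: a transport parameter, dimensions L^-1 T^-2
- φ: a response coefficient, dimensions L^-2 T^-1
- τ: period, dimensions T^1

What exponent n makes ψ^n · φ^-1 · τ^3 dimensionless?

2

Balance the L exponent: (-1)·n from ψ, plus −(-2) + 3·(0) = 2 from the rest, must sum to zero.
−n + 2 = 0, so n = 2.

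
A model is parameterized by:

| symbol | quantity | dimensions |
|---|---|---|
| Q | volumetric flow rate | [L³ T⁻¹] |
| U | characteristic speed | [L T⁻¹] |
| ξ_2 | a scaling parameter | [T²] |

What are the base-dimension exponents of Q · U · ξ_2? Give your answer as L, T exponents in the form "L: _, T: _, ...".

L: 4, T: 0

Collect each base-dimension exponent across the product:
  L: (3) + (1) + (0) = 4
  T: (-1) + (-1) + (2) = 0
So the dimensions are [L⁴].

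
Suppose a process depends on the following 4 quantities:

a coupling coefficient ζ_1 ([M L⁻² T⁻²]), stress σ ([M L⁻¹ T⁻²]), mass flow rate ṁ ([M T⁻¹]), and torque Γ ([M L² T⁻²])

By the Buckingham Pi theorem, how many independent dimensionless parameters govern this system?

1

There are 4 variables and 3 base dimensions (M, L, T).
The dimension matrix has rank 3.
Independent dimensionless groups: 4 − 3 = 1.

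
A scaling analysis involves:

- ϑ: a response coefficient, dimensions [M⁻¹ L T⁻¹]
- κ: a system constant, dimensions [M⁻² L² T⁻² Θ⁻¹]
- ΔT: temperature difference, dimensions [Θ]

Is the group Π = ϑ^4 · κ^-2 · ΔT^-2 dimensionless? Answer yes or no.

yes

Sum the exponent of each base dimension across the product:
  M: 4·[ϑ]_M − 2·[κ]_M − 2·[ΔT]_M = 4·(-1) − 2·(-2) − 2·(0) = 0
  L: 4·[ϑ]_L − 2·[κ]_L − 2·[ΔT]_L = 4·(1) − 2·(2) − 2·(0) = 0
  T: 4·[ϑ]_T − 2·[κ]_T − 2·[ΔT]_T = 4·(-1) − 2·(-2) − 2·(0) = 0
  Θ: 4·[ϑ]_Θ − 2·[κ]_Θ − 2·[ΔT]_Θ = 4·(0) − 2·(-1) − 2·(1) = 0
All base exponents vanish — dimensionless.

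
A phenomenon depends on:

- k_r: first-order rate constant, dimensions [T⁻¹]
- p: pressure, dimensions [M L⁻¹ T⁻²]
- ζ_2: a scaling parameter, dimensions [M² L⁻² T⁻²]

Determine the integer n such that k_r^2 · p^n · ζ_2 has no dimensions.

-2

Balance the M exponent: (1)·n from p, plus 2·(0) + (2) = 2 from the rest, must sum to zero.
n + 2 = 0, so n = -2.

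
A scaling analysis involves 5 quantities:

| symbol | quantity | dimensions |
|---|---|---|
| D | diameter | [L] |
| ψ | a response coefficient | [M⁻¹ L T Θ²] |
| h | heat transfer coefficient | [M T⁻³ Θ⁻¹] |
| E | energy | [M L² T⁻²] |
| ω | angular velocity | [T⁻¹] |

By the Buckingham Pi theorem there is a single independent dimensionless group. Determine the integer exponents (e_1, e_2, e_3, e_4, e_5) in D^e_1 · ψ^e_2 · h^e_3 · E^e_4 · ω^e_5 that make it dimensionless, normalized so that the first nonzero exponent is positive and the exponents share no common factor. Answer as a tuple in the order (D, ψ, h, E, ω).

(1, 1, 2, -1, -3)

M: e_1·(0) + e_2·(-1) + e_3·(1) + e_4·(1) + e_5·(0) = 0
L: e_1·(1) + e_2·(1) + e_3·(0) + e_4·(2) + e_5·(0) = 0
T: e_1·(0) + e_2·(1) + e_3·(-3) + e_4·(-2) + e_5·(-1) = 0
Θ: e_1·(0) + e_2·(2) + e_3·(-1) + e_4·(0) + e_5·(0) = 0
Solving this homogeneous linear system for the smallest-integer solution (first nonzero entry positive) gives (1, 1, 2, -1, -3).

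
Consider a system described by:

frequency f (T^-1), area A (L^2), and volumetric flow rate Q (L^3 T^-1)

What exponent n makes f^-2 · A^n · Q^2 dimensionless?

Balance the L exponent: (2)·n from A, plus −2·(0) + 2·(3) = 6 from the rest, must sum to zero.
2n + 6 = 0, so n = -3.

-3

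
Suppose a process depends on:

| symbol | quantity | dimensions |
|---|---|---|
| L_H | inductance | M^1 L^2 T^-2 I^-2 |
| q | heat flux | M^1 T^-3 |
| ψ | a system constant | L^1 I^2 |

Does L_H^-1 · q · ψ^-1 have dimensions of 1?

Sum the exponent of each base dimension across the product:
  M: −[L_H]_M + [q]_M − [ψ]_M = −(1) + (1) − (0) = 0
  L: −[L_H]_L + [q]_L − [ψ]_L = −(2) + (0) − (1) = -3
  T: −[L_H]_T + [q]_T − [ψ]_T = −(-2) + (-3) − (0) = -1
  I: −[L_H]_I + [q]_I − [ψ]_I = −(-2) + (0) − (2) = 0
Net dimensions [L⁻³ T⁻¹] ≠ [1] — not dimensionless.

no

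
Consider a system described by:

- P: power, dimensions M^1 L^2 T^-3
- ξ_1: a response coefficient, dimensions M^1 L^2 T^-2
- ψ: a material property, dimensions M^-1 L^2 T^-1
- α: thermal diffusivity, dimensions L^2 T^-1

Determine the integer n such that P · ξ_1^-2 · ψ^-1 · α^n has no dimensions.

Balance the L exponent: (2)·n from α, plus (2) − 2·(2) − (2) = -4 from the rest, must sum to zero.
2n − 4 = 0, so n = 2.

2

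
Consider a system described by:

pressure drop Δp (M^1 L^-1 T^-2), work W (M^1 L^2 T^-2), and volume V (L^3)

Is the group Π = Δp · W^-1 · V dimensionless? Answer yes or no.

yes

Sum the exponent of each base dimension across the product:
  M: [Δp]_M − [W]_M + [V]_M = (1) − (1) + (0) = 0
  L: [Δp]_L − [W]_L + [V]_L = (-1) − (2) + (3) = 0
  T: [Δp]_T − [W]_T + [V]_T = (-2) − (-2) + (0) = 0
  Θ: [Δp]_Θ − [W]_Θ + [V]_Θ = (0) − (0) + (0) = 0
  N: [Δp]_N − [W]_N + [V]_N = (0) − (0) + (0) = 0
All base exponents vanish — dimensionless.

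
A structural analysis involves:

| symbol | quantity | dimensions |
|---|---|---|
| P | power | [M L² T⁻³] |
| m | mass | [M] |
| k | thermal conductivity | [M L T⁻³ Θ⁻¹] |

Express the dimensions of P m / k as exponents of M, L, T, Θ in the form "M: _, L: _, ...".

M: 1, L: 1, T: 0, Θ: 1

Collect each base-dimension exponent across the product:
  M: (1) + (1) − (1) = 1
  L: (2) + (0) − (1) = 1
  T: (-3) + (0) − (-3) = 0
  Θ: (0) + (0) − (-1) = 1
So the dimensions are [M L Θ].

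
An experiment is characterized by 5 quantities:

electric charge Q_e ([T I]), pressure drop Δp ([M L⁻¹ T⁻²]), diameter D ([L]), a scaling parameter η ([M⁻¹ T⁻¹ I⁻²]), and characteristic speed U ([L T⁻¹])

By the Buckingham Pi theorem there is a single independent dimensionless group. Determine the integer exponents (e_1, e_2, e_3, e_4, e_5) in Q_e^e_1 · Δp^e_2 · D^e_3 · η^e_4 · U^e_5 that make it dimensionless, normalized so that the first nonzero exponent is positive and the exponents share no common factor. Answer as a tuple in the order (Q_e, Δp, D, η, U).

M: e_1·(0) + e_2·(1) + e_3·(0) + e_4·(-1) + e_5·(0) = 0
L: e_1·(0) + e_2·(-1) + e_3·(1) + e_4·(0) + e_5·(1) = 0
T: e_1·(1) + e_2·(-2) + e_3·(0) + e_4·(-1) + e_5·(-1) = 0
I: e_1·(1) + e_2·(0) + e_3·(0) + e_4·(-2) + e_5·(0) = 0
Solving this homogeneous linear system for the smallest-integer solution (first nonzero entry positive) gives (2, 1, 2, 1, -1).

(2, 1, 2, 1, -1)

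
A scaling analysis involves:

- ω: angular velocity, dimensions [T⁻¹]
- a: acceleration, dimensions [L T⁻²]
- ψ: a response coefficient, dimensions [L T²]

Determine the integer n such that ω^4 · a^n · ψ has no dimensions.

-1

Balance the L exponent: (1)·n from a, plus 4·(0) + (1) = 1 from the rest, must sum to zero.
n + 1 = 0, so n = -1.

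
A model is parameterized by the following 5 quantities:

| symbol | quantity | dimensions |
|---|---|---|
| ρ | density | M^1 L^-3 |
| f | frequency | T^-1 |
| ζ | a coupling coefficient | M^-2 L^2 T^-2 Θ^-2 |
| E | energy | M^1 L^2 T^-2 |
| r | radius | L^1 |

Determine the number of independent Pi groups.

1

There are 5 variables and 4 base dimensions (M, L, T, Θ).
The dimension matrix has rank 4.
Independent dimensionless groups: 5 − 4 = 1.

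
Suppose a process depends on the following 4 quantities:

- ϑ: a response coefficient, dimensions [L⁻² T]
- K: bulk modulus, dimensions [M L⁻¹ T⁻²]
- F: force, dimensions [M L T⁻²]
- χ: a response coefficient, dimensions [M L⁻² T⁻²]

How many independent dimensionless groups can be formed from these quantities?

There are 4 variables and 3 base dimensions (M, L, T).
The dimension matrix has rank 3.
Independent dimensionless groups: 4 − 3 = 1.

1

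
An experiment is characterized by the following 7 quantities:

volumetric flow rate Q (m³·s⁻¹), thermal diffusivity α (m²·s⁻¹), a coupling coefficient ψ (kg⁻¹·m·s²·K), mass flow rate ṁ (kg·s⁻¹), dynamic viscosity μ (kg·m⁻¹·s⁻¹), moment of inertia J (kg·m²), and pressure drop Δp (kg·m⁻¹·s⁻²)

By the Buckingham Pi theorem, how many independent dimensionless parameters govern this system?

There are 7 variables and 4 base dimensions (M, L, T, Θ).
The dimension matrix has rank 4.
Independent dimensionless groups: 7 − 4 = 3.

3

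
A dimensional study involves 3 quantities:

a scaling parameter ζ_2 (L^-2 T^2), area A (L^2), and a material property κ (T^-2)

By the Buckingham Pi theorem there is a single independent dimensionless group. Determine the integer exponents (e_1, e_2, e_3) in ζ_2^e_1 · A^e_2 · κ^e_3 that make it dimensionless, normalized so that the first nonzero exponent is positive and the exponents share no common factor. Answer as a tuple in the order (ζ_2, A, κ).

(1, 1, 1)

L: e_1·(-2) + e_2·(2) + e_3·(0) = 0
T: e_1·(2) + e_2·(0) + e_3·(-2) = 0
Solving this homogeneous linear system for the smallest-integer solution (first nonzero entry positive) gives (1, 1, 1).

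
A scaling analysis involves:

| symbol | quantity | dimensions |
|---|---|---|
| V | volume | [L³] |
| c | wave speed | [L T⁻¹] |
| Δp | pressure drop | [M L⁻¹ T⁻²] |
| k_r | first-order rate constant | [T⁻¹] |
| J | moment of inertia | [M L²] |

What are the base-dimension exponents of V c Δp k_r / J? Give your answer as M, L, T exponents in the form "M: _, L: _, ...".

M: 0, L: 1, T: -4

Collect each base-dimension exponent across the product:
  M: (0) + (0) + (1) + (0) − (1) = 0
  L: (3) + (1) + (-1) + (0) − (2) = 1
  T: (0) + (-1) + (-2) + (-1) − (0) = -4
So the dimensions are [L T⁻⁴].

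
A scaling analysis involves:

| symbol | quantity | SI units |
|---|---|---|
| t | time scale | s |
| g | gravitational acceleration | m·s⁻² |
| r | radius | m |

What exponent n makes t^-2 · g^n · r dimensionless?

Balance the L exponent: (1)·n from g, plus −2·(0) + (1) = 1 from the rest, must sum to zero.
n + 1 = 0, so n = -1.

-1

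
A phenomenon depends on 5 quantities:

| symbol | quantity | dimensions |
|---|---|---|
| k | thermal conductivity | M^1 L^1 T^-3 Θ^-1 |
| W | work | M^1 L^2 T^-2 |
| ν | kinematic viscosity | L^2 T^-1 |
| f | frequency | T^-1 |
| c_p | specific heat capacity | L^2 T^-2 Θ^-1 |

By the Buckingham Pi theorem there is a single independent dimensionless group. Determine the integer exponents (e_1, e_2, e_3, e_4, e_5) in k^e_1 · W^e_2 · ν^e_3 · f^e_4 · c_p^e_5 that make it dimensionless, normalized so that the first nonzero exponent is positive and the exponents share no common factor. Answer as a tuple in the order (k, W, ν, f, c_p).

M: e_1·(1) + e_2·(1) + e_3·(0) + e_4·(0) + e_5·(0) = 0
L: e_1·(1) + e_2·(2) + e_3·(2) + e_4·(0) + e_5·(2) = 0
T: e_1·(-3) + e_2·(-2) + e_3·(-1) + e_4·(-1) + e_5·(-2) = 0
Θ: e_1·(-1) + e_2·(0) + e_3·(0) + e_4·(0) + e_5·(-1) = 0
Solving this homogeneous linear system for the smallest-integer solution (first nonzero entry positive) gives (2, -2, 3, -1, -2).

(2, -2, 3, -1, -2)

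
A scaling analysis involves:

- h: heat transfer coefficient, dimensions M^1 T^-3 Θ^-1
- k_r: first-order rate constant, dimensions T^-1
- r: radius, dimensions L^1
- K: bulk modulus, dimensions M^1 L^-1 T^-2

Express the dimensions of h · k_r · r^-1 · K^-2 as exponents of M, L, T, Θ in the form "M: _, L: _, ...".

M: -1, L: 1, T: 0, Θ: -1

Collect each base-dimension exponent across the product:
  M: (1) + (0) − (0) − 2·(1) = -1
  L: (0) + (0) − (1) − 2·(-1) = 1
  T: (-3) + (-1) − (0) − 2·(-2) = 0
  Θ: (-1) + (0) − (0) − 2·(0) = -1
So the dimensions are [M⁻¹ L Θ⁻¹].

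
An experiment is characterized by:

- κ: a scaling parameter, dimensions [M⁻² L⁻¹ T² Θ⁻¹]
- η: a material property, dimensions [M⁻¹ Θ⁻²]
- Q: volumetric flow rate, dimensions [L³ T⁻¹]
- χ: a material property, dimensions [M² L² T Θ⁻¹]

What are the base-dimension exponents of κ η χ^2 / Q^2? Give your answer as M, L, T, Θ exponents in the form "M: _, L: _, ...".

Collect each base-dimension exponent across the product:
  M: (-2) + (-1) − 2·(0) + 2·(2) = 1
  L: (-1) + (0) − 2·(3) + 2·(2) = -3
  T: (2) + (0) − 2·(-1) + 2·(1) = 6
  Θ: (-1) + (-2) − 2·(0) + 2·(-1) = -5
So the dimensions are [M L⁻³ T⁶ Θ⁻⁵].

M: 1, L: -3, T: 6, Θ: -5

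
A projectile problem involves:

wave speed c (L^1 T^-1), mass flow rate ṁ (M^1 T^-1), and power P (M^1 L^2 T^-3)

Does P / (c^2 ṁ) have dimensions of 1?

yes

Sum the exponent of each base dimension across the product:
  M: −2·[c]_M − [ṁ]_M + [P]_M = −2·(0) − (1) + (1) = 0
  L: −2·[c]_L − [ṁ]_L + [P]_L = −2·(1) − (0) + (2) = 0
  T: −2·[c]_T − [ṁ]_T + [P]_T = −2·(-1) − (-1) + (-3) = 0
All base exponents vanish — dimensionless.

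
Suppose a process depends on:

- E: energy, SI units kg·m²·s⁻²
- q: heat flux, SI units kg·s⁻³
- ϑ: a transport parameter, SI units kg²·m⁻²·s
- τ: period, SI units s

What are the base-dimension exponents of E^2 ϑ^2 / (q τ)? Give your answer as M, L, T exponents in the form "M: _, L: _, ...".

Collect each base-dimension exponent across the product:
  M: 2·(1) − (1) + 2·(2) − (0) = 5
  L: 2·(2) − (0) + 2·(-2) − (0) = 0
  T: 2·(-2) − (-3) + 2·(1) − (1) = 0
So the dimensions are [M⁵].

M: 5, L: 0, T: 0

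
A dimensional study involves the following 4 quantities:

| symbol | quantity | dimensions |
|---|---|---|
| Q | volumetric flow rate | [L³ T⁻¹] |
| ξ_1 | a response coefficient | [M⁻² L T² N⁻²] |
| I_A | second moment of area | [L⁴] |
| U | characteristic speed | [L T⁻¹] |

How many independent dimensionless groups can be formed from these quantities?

There are 4 variables and 4 base dimensions (M, L, T, N).
The dimension matrix has rank 3 (less than 4: the dimension vectors are linearly dependent).
Independent dimensionless groups: 4 − 3 = 1.

1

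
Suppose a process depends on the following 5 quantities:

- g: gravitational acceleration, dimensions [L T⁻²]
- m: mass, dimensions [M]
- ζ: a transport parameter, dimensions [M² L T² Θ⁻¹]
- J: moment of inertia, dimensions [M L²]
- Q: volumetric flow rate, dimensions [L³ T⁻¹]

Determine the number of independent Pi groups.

There are 5 variables and 4 base dimensions (M, L, T, Θ).
The dimension matrix has rank 4.
Independent dimensionless groups: 5 − 4 = 1.

1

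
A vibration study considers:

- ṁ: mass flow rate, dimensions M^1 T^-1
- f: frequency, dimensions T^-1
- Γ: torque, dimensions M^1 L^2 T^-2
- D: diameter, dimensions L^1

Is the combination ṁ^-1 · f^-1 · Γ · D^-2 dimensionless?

yes

Sum the exponent of each base dimension across the product:
  M: −[ṁ]_M − [f]_M + [Γ]_M − 2·[D]_M = −(1) − (0) + (1) − 2·(0) = 0
  L: −[ṁ]_L − [f]_L + [Γ]_L − 2·[D]_L = −(0) − (0) + (2) − 2·(1) = 0
  T: −[ṁ]_T − [f]_T + [Γ]_T − 2·[D]_T = −(-1) − (-1) + (-2) − 2·(0) = 0
  Θ: −[ṁ]_Θ − [f]_Θ + [Γ]_Θ − 2·[D]_Θ = −(0) − (0) + (0) − 2·(0) = 0
All base exponents vanish — dimensionless.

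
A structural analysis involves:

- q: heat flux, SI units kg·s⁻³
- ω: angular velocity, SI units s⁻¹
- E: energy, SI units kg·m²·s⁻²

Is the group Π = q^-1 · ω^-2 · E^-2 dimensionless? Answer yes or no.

Sum the exponent of each base dimension across the product:
  M: −[q]_M − 2·[ω]_M − 2·[E]_M = −(1) − 2·(0) − 2·(1) = -3
  L: −[q]_L − 2·[ω]_L − 2·[E]_L = −(0) − 2·(0) − 2·(2) = -4
  T: −[q]_T − 2·[ω]_T − 2·[E]_T = −(-3) − 2·(-1) − 2·(-2) = 9
Net dimensions [M⁻³ L⁻⁴ T⁹] ≠ [1] — not dimensionless.

no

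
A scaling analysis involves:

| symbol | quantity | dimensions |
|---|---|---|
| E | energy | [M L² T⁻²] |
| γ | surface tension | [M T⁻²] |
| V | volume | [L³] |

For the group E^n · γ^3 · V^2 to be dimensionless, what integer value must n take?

Balance the M exponent: (1)·n from E, plus 3·(1) + 2·(0) = 3 from the rest, must sum to zero.
n + 3 = 0, so n = -3.

-3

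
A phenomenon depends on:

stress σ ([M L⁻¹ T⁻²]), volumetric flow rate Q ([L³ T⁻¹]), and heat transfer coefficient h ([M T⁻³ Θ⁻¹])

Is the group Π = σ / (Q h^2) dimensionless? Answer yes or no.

Sum the exponent of each base dimension across the product:
  M: [σ]_M − [Q]_M − 2·[h]_M = (1) − (0) − 2·(1) = -1
  L: [σ]_L − [Q]_L − 2·[h]_L = (-1) − (3) − 2·(0) = -4
  T: [σ]_T − [Q]_T − 2·[h]_T = (-2) − (-1) − 2·(-3) = 5
  Θ: [σ]_Θ − [Q]_Θ − 2·[h]_Θ = (0) − (0) − 2·(-1) = 2
Net dimensions [M⁻¹ L⁻⁴ T⁵ Θ²] ≠ [1] — not dimensionless.

no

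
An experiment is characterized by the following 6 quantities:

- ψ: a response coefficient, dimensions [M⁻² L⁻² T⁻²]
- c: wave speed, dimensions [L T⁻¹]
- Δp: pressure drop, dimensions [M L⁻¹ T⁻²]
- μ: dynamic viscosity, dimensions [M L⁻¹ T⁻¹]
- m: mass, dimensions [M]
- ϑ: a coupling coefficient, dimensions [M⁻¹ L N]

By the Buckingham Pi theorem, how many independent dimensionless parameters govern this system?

2

There are 6 variables and 4 base dimensions (M, L, T, N).
The dimension matrix has rank 4.
Independent dimensionless groups: 6 − 4 = 2.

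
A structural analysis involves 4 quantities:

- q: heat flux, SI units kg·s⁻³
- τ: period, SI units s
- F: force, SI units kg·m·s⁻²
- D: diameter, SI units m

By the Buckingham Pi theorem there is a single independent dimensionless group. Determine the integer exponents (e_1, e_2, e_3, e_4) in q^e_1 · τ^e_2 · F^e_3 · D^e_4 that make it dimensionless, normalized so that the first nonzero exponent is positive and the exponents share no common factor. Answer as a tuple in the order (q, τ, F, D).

(1, 1, -1, 1)

M: e_1·(1) + e_2·(0) + e_3·(1) + e_4·(0) = 0
L: e_1·(0) + e_2·(0) + e_3·(1) + e_4·(1) = 0
T: e_1·(-3) + e_2·(1) + e_3·(-2) + e_4·(0) = 0
Solving this homogeneous linear system for the smallest-integer solution (first nonzero entry positive) gives (1, 1, -1, 1).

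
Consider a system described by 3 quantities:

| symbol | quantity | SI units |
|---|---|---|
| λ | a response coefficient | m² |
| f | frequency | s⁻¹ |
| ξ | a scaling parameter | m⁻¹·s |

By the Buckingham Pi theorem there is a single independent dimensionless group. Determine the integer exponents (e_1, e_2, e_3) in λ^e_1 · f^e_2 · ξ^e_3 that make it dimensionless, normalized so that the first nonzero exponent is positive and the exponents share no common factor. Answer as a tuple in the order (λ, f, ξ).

L: e_1·(2) + e_2·(0) + e_3·(-1) = 0
T: e_1·(0) + e_2·(-1) + e_3·(1) = 0
Solving this homogeneous linear system for the smallest-integer solution (first nonzero entry positive) gives (1, 2, 2).

(1, 2, 2)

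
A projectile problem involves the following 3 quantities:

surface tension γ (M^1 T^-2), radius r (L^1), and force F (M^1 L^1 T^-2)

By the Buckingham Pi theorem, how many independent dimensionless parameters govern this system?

There are 3 variables and 3 base dimensions (M, L, T).
The dimension matrix has rank 2 (less than 3: the dimension vectors are linearly dependent).
Independent dimensionless groups: 3 − 2 = 1.

1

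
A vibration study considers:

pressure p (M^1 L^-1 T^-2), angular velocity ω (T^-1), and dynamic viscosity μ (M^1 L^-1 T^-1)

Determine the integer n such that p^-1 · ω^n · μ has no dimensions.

Balance the T exponent: (-1)·n from ω, plus −(-2) + (-1) = 1 from the rest, must sum to zero.
−n + 1 = 0, so n = 1.

1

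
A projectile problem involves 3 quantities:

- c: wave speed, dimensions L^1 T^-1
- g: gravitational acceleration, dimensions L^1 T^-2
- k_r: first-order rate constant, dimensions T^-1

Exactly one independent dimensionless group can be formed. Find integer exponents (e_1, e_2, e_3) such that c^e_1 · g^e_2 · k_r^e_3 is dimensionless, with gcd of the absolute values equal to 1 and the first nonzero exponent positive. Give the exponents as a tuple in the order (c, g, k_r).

L: e_1·(1) + e_2·(1) + e_3·(0) = 0
T: e_1·(-1) + e_2·(-2) + e_3·(-1) = 0
Solving this homogeneous linear system for the smallest-integer solution (first nonzero entry positive) gives (1, -1, 1).

(1, -1, 1)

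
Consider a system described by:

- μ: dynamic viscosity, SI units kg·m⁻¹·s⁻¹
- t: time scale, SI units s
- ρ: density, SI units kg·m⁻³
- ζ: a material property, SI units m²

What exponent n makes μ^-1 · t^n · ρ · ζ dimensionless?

-1

Balance the T exponent: (1)·n from t, plus −(-1) + (0) + (0) = 1 from the rest, must sum to zero.
n + 1 = 0, so n = -1.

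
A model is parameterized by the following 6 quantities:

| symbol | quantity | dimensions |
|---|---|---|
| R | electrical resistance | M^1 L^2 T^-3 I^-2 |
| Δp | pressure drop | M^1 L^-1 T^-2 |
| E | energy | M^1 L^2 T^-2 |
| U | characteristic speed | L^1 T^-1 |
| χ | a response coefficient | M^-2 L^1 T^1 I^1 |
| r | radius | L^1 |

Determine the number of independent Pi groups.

2

There are 6 variables and 4 base dimensions (M, L, T, I).
The dimension matrix has rank 4.
Independent dimensionless groups: 6 − 4 = 2.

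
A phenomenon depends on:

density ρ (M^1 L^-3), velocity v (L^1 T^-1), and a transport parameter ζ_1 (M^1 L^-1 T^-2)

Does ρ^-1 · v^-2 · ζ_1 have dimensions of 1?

Sum the exponent of each base dimension across the product:
  M: −[ρ]_M − 2·[v]_M + [ζ_1]_M = −(1) − 2·(0) + (1) = 0
  L: −[ρ]_L − 2·[v]_L + [ζ_1]_L = −(-3) − 2·(1) + (-1) = 0
  T: −[ρ]_T − 2·[v]_T + [ζ_1]_T = −(0) − 2·(-1) + (-2) = 0
All base exponents vanish — dimensionless.

yes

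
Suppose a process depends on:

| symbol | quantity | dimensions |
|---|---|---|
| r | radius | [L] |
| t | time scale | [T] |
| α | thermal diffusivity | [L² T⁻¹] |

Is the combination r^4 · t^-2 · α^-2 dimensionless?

yes

Sum the exponent of each base dimension across the product:
  M: 4·[r]_M − 2·[t]_M − 2·[α]_M = 4·(0) − 2·(0) − 2·(0) = 0
  L: 4·[r]_L − 2·[t]_L − 2·[α]_L = 4·(1) − 2·(0) − 2·(2) = 0
  T: 4·[r]_T − 2·[t]_T − 2·[α]_T = 4·(0) − 2·(1) − 2·(-1) = 0
  N: 4·[r]_N − 2·[t]_N − 2·[α]_N = 4·(0) − 2·(0) − 2·(0) = 0
All base exponents vanish — dimensionless.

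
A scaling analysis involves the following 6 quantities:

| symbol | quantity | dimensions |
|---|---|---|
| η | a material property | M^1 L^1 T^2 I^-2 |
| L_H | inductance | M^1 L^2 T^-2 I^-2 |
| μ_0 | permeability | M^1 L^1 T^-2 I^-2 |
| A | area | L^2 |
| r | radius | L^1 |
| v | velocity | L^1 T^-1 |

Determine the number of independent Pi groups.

3

There are 6 variables and 4 base dimensions (M, L, T, I).
The dimension matrix has rank 3 (less than 4: the dimension vectors are linearly dependent).
Independent dimensionless groups: 6 − 3 = 3.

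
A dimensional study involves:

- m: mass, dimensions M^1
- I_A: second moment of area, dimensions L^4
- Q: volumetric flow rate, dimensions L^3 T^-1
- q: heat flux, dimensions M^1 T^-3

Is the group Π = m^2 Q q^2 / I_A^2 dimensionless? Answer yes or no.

Sum the exponent of each base dimension across the product:
  M: 2·[m]_M − 2·[I_A]_M + [Q]_M + 2·[q]_M = 2·(1) − 2·(0) + (0) + 2·(1) = 4
  L: 2·[m]_L − 2·[I_A]_L + [Q]_L + 2·[q]_L = 2·(0) − 2·(4) + (3) + 2·(0) = -5
  T: 2·[m]_T − 2·[I_A]_T + [Q]_T + 2·[q]_T = 2·(0) − 2·(0) + (-1) + 2·(-3) = -7
Net dimensions [M⁴ L⁻⁵ T⁻⁷] ≠ [1] — not dimensionless.

no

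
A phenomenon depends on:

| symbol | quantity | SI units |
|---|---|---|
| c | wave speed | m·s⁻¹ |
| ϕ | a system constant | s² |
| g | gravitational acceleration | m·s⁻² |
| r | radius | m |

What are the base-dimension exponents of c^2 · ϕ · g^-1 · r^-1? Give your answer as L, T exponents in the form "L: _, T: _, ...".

L: 0, T: 2

Collect each base-dimension exponent across the product:
  L: 2·(1) + (0) − (1) − (1) = 0
  T: 2·(-1) + (2) − (-2) − (0) = 2
So the dimensions are [T²].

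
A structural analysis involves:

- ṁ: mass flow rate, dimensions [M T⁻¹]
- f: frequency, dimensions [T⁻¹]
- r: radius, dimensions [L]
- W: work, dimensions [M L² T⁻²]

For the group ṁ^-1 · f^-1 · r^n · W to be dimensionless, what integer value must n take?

Balance the L exponent: (1)·n from r, plus −(0) − (0) + (2) = 2 from the rest, must sum to zero.
n + 2 = 0, so n = -2.

-2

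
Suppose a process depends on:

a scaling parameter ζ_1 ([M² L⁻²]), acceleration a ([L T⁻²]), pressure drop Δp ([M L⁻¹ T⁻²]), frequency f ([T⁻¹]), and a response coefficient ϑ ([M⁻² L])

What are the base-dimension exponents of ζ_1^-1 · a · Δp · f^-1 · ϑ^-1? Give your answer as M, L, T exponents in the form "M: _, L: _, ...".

Collect each base-dimension exponent across the product:
  M: −(2) + (0) + (1) − (0) − (-2) = 1
  L: −(-2) + (1) + (-1) − (0) − (1) = 1
  T: −(0) + (-2) + (-2) − (-1) − (0) = -3
So the dimensions are [M L T⁻³].

M: 1, L: 1, T: -3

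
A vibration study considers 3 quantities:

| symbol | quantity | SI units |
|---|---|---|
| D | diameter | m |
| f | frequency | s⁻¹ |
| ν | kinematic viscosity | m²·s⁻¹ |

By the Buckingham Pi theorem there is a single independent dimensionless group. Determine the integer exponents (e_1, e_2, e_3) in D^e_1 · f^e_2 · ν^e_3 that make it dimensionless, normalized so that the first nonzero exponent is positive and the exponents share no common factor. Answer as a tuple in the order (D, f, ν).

(2, 1, -1)

L: e_1·(1) + e_2·(0) + e_3·(2) = 0
T: e_1·(0) + e_2·(-1) + e_3·(-1) = 0
Solving this homogeneous linear system for the smallest-integer solution (first nonzero entry positive) gives (2, 1, -1).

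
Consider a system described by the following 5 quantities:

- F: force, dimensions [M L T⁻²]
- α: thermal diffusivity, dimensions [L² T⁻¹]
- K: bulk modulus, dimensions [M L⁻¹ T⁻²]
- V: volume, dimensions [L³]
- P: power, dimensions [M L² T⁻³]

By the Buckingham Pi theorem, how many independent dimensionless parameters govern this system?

There are 5 variables and 3 base dimensions (M, L, T).
The dimension matrix has rank 3.
Independent dimensionless groups: 5 − 3 = 2.

2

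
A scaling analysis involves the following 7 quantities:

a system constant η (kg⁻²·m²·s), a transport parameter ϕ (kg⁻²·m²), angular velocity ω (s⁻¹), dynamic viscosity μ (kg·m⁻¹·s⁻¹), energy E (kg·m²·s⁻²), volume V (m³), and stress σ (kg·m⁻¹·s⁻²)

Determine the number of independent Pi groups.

There are 7 variables and 3 base dimensions (M, L, T).
The dimension matrix has rank 3.
Independent dimensionless groups: 7 − 3 = 4.

4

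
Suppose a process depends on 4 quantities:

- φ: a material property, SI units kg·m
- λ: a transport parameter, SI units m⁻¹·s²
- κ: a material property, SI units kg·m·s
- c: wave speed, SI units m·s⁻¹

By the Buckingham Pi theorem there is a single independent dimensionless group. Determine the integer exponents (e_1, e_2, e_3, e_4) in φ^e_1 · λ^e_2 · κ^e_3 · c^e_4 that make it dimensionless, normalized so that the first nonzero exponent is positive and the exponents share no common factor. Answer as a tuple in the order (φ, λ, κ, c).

M: e_1·(1) + e_2·(0) + e_3·(1) + e_4·(0) = 0
L: e_1·(1) + e_2·(-1) + e_3·(1) + e_4·(1) = 0
T: e_1·(0) + e_2·(2) + e_3·(1) + e_4·(-1) = 0
Solving this homogeneous linear system for the smallest-integer solution (first nonzero entry positive) gives (1, 1, -1, 1).

(1, 1, -1, 1)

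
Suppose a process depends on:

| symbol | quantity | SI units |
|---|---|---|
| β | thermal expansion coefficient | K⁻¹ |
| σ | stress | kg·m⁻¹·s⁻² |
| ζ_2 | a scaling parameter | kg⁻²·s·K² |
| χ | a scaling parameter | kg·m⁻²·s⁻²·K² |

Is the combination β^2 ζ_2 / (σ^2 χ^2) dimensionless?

Sum the exponent of each base dimension across the product:
  M: 2·[β]_M − 2·[σ]_M + [ζ_2]_M − 2·[χ]_M = 2·(0) − 2·(1) + (-2) − 2·(1) = -6
  L: 2·[β]_L − 2·[σ]_L + [ζ_2]_L − 2·[χ]_L = 2·(0) − 2·(-1) + (0) − 2·(-2) = 6
  T: 2·[β]_T − 2·[σ]_T + [ζ_2]_T − 2·[χ]_T = 2·(0) − 2·(-2) + (1) − 2·(-2) = 9
  Θ: 2·[β]_Θ − 2·[σ]_Θ + [ζ_2]_Θ − 2·[χ]_Θ = 2·(-1) − 2·(0) + (2) − 2·(2) = -4
Net dimensions [M⁻⁶ L⁶ T⁹ Θ⁻⁴] ≠ [1] — not dimensionless.

no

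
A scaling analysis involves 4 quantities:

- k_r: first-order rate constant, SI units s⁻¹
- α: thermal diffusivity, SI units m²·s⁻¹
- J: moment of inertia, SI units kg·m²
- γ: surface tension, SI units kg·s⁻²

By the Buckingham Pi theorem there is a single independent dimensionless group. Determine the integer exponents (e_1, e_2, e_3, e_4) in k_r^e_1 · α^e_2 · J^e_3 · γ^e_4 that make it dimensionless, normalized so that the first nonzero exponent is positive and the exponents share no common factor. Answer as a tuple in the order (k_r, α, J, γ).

(3, -1, 1, -1)

M: e_1·(0) + e_2·(0) + e_3·(1) + e_4·(1) = 0
L: e_1·(0) + e_2·(2) + e_3·(2) + e_4·(0) = 0
T: e_1·(-1) + e_2·(-1) + e_3·(0) + e_4·(-2) = 0
Solving this homogeneous linear system for the smallest-integer solution (first nonzero entry positive) gives (3, -1, 1, -1).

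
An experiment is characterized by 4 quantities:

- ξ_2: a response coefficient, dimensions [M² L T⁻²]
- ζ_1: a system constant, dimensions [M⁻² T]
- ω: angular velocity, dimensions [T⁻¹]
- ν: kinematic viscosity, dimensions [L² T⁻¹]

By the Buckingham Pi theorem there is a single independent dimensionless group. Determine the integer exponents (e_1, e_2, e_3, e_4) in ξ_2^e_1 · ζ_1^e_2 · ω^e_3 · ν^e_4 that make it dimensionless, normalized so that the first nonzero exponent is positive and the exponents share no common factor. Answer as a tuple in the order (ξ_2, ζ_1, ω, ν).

M: e_1·(2) + e_2·(-2) + e_3·(0) + e_4·(0) = 0
L: e_1·(1) + e_2·(0) + e_3·(0) + e_4·(2) = 0
T: e_1·(-2) + e_2·(1) + e_3·(-1) + e_4·(-1) = 0
Solving this homogeneous linear system for the smallest-integer solution (first nonzero entry positive) gives (2, 2, -1, -1).

(2, 2, -1, -1)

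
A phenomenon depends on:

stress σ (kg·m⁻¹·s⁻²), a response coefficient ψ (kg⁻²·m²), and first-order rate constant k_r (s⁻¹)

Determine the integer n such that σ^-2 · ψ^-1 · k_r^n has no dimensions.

4

Balance the T exponent: (-1)·n from k_r, plus −2·(-2) − (0) = 4 from the rest, must sum to zero.
−n + 4 = 0, so n = 4.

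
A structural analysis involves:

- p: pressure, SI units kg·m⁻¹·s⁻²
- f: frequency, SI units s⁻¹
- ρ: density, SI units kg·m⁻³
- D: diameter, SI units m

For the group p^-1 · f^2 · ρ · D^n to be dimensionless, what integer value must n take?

Balance the L exponent: (1)·n from D, plus −(-1) + 2·(0) + (-3) = -2 from the rest, must sum to zero.
n − 2 = 0, so n = 2.

2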